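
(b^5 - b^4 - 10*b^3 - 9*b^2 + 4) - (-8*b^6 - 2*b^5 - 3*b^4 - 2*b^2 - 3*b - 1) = 8*b^6 + 3*b^5 + 2*b^4 - 10*b^3 - 7*b^2 + 3*b + 5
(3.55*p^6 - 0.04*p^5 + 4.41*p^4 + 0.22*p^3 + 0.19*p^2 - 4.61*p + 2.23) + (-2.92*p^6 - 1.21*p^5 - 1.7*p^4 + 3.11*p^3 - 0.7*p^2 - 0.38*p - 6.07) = 0.63*p^6 - 1.25*p^5 + 2.71*p^4 + 3.33*p^3 - 0.51*p^2 - 4.99*p - 3.84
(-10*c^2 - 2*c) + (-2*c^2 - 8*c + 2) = -12*c^2 - 10*c + 2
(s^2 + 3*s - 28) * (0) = 0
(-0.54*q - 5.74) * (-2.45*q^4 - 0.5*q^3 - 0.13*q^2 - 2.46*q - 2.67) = 1.323*q^5 + 14.333*q^4 + 2.9402*q^3 + 2.0746*q^2 + 15.5622*q + 15.3258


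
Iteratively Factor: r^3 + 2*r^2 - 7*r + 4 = (r + 4)*(r^2 - 2*r + 1) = (r - 1)*(r + 4)*(r - 1)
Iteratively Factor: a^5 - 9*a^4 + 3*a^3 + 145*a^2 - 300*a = (a - 3)*(a^4 - 6*a^3 - 15*a^2 + 100*a) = (a - 5)*(a - 3)*(a^3 - a^2 - 20*a) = a*(a - 5)*(a - 3)*(a^2 - a - 20) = a*(a - 5)^2*(a - 3)*(a + 4)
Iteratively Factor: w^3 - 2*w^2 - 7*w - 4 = (w + 1)*(w^2 - 3*w - 4) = (w - 4)*(w + 1)*(w + 1)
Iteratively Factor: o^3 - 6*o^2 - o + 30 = (o + 2)*(o^2 - 8*o + 15) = (o - 5)*(o + 2)*(o - 3)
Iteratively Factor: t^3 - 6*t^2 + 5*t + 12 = (t - 4)*(t^2 - 2*t - 3) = (t - 4)*(t - 3)*(t + 1)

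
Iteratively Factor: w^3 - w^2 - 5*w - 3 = (w - 3)*(w^2 + 2*w + 1) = (w - 3)*(w + 1)*(w + 1)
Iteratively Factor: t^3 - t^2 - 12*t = (t)*(t^2 - t - 12) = t*(t - 4)*(t + 3)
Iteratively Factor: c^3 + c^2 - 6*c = (c)*(c^2 + c - 6) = c*(c + 3)*(c - 2)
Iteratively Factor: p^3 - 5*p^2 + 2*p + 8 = (p + 1)*(p^2 - 6*p + 8) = (p - 4)*(p + 1)*(p - 2)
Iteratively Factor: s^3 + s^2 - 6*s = (s + 3)*(s^2 - 2*s) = (s - 2)*(s + 3)*(s)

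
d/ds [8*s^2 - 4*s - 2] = 16*s - 4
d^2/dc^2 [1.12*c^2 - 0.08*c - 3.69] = 2.24000000000000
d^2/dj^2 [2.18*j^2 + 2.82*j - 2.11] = 4.36000000000000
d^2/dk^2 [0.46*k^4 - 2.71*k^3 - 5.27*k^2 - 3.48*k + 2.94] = 5.52*k^2 - 16.26*k - 10.54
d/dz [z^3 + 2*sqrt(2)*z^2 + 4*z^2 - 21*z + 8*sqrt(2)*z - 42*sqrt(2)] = 3*z^2 + 4*sqrt(2)*z + 8*z - 21 + 8*sqrt(2)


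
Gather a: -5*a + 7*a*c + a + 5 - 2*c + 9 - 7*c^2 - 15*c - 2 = a*(7*c - 4) - 7*c^2 - 17*c + 12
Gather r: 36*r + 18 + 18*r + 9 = 54*r + 27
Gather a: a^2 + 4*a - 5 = a^2 + 4*a - 5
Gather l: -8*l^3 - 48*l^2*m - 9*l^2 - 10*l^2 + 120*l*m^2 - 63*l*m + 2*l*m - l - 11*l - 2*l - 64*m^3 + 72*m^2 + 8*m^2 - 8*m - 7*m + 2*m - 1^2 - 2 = -8*l^3 + l^2*(-48*m - 19) + l*(120*m^2 - 61*m - 14) - 64*m^3 + 80*m^2 - 13*m - 3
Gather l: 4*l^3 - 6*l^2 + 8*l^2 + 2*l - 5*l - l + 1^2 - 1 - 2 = 4*l^3 + 2*l^2 - 4*l - 2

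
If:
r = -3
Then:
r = -3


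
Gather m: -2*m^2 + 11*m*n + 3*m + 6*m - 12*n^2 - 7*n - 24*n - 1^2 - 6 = -2*m^2 + m*(11*n + 9) - 12*n^2 - 31*n - 7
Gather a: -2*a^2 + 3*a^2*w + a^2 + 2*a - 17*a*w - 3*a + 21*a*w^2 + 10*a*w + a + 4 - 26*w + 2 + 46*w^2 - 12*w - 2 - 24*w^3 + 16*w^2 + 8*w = a^2*(3*w - 1) + a*(21*w^2 - 7*w) - 24*w^3 + 62*w^2 - 30*w + 4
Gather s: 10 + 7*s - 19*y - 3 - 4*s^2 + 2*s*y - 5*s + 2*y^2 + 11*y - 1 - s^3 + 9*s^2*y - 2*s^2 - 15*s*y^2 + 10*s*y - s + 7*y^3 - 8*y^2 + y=-s^3 + s^2*(9*y - 6) + s*(-15*y^2 + 12*y + 1) + 7*y^3 - 6*y^2 - 7*y + 6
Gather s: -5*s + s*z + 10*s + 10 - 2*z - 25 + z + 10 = s*(z + 5) - z - 5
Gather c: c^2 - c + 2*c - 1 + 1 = c^2 + c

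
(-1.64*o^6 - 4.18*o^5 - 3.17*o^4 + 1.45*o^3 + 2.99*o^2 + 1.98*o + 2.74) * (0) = 0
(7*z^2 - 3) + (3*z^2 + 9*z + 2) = 10*z^2 + 9*z - 1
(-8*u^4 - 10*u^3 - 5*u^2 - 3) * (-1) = 8*u^4 + 10*u^3 + 5*u^2 + 3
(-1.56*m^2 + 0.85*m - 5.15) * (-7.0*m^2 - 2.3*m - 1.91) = 10.92*m^4 - 2.362*m^3 + 37.0746*m^2 + 10.2215*m + 9.8365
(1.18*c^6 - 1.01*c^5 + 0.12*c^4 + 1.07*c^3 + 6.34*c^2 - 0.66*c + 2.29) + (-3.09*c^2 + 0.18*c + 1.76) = 1.18*c^6 - 1.01*c^5 + 0.12*c^4 + 1.07*c^3 + 3.25*c^2 - 0.48*c + 4.05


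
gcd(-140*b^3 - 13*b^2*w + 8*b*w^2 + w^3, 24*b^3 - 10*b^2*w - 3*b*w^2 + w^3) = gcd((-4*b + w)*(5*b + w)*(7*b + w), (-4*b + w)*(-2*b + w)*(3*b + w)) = -4*b + w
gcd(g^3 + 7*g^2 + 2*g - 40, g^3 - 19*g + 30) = g^2 + 3*g - 10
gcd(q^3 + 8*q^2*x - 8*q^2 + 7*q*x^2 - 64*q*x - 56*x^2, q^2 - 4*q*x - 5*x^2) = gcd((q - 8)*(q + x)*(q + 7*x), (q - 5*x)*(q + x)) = q + x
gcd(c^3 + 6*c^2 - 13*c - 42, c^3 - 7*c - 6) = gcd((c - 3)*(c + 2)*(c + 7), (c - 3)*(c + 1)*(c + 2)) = c^2 - c - 6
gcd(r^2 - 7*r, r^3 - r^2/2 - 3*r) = r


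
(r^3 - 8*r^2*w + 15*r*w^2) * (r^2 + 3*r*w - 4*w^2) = r^5 - 5*r^4*w - 13*r^3*w^2 + 77*r^2*w^3 - 60*r*w^4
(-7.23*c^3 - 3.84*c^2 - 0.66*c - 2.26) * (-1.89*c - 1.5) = 13.6647*c^4 + 18.1026*c^3 + 7.0074*c^2 + 5.2614*c + 3.39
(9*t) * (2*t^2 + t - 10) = 18*t^3 + 9*t^2 - 90*t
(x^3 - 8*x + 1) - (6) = x^3 - 8*x - 5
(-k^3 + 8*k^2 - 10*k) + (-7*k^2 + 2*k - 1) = -k^3 + k^2 - 8*k - 1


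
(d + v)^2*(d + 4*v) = d^3 + 6*d^2*v + 9*d*v^2 + 4*v^3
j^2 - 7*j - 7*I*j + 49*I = (j - 7)*(j - 7*I)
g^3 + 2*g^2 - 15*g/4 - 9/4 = (g - 3/2)*(g + 1/2)*(g + 3)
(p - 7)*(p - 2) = p^2 - 9*p + 14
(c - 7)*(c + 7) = c^2 - 49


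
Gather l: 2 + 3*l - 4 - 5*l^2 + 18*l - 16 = -5*l^2 + 21*l - 18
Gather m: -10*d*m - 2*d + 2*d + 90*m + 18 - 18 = m*(90 - 10*d)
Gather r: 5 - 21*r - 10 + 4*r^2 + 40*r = 4*r^2 + 19*r - 5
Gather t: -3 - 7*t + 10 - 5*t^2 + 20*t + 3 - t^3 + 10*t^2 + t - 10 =-t^3 + 5*t^2 + 14*t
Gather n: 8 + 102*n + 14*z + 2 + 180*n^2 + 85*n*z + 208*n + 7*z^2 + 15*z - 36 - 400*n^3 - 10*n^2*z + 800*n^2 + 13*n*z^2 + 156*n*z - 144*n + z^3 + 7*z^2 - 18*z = -400*n^3 + n^2*(980 - 10*z) + n*(13*z^2 + 241*z + 166) + z^3 + 14*z^2 + 11*z - 26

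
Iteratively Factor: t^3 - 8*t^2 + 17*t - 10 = (t - 1)*(t^2 - 7*t + 10) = (t - 5)*(t - 1)*(t - 2)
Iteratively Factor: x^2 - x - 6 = (x - 3)*(x + 2)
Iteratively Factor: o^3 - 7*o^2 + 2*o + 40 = (o - 4)*(o^2 - 3*o - 10) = (o - 5)*(o - 4)*(o + 2)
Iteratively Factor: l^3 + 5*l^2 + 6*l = (l + 2)*(l^2 + 3*l) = (l + 2)*(l + 3)*(l)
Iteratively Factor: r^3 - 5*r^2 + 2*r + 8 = (r - 4)*(r^2 - r - 2) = (r - 4)*(r - 2)*(r + 1)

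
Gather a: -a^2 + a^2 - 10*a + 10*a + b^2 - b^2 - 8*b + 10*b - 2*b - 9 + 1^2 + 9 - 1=0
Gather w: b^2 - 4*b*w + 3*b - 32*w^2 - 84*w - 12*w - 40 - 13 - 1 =b^2 + 3*b - 32*w^2 + w*(-4*b - 96) - 54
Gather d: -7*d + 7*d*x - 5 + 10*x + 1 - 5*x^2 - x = d*(7*x - 7) - 5*x^2 + 9*x - 4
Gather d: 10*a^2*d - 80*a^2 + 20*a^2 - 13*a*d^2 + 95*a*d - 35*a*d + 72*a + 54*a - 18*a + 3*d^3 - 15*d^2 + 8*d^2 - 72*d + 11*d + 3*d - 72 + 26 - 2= -60*a^2 + 108*a + 3*d^3 + d^2*(-13*a - 7) + d*(10*a^2 + 60*a - 58) - 48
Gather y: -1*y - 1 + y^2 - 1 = y^2 - y - 2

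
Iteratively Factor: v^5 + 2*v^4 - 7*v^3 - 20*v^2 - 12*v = (v + 2)*(v^4 - 7*v^2 - 6*v) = v*(v + 2)*(v^3 - 7*v - 6) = v*(v + 2)^2*(v^2 - 2*v - 3) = v*(v + 1)*(v + 2)^2*(v - 3)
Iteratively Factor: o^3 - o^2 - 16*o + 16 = (o - 4)*(o^2 + 3*o - 4) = (o - 4)*(o - 1)*(o + 4)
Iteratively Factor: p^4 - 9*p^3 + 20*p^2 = (p)*(p^3 - 9*p^2 + 20*p) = p^2*(p^2 - 9*p + 20) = p^2*(p - 4)*(p - 5)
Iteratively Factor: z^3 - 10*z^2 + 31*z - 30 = (z - 2)*(z^2 - 8*z + 15) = (z - 3)*(z - 2)*(z - 5)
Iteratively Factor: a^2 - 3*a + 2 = (a - 2)*(a - 1)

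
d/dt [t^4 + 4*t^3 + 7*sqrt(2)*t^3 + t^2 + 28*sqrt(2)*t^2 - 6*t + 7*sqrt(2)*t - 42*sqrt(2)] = 4*t^3 + 12*t^2 + 21*sqrt(2)*t^2 + 2*t + 56*sqrt(2)*t - 6 + 7*sqrt(2)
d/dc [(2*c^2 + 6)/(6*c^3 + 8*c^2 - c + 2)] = 2*(-6*c^4 - 55*c^2 - 44*c + 3)/(36*c^6 + 96*c^5 + 52*c^4 + 8*c^3 + 33*c^2 - 4*c + 4)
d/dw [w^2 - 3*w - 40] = 2*w - 3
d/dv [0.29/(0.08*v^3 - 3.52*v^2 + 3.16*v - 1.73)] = (-0.0696*v^2 + 2.0416*v - 0.9164)/(0.08*v^3 - 3.52*v^2 + 3.16*v - 1.73)^2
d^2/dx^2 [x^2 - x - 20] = 2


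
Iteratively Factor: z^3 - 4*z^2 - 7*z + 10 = (z - 5)*(z^2 + z - 2) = (z - 5)*(z - 1)*(z + 2)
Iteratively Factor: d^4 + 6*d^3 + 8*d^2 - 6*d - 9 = (d + 3)*(d^3 + 3*d^2 - d - 3) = (d - 1)*(d + 3)*(d^2 + 4*d + 3) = (d - 1)*(d + 1)*(d + 3)*(d + 3)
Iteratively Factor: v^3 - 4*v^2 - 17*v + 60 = (v + 4)*(v^2 - 8*v + 15) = (v - 5)*(v + 4)*(v - 3)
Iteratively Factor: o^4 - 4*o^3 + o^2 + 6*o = (o - 2)*(o^3 - 2*o^2 - 3*o) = o*(o - 2)*(o^2 - 2*o - 3) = o*(o - 3)*(o - 2)*(o + 1)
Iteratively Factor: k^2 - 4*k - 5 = (k + 1)*(k - 5)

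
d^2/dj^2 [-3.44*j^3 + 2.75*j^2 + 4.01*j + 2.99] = 5.5 - 20.64*j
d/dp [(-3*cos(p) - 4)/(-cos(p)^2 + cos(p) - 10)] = (-3*sin(p)^2 + 8*cos(p) - 31)*sin(p)/(sin(p)^2 + cos(p) - 11)^2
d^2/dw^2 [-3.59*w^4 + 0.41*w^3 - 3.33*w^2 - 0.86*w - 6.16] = -43.08*w^2 + 2.46*w - 6.66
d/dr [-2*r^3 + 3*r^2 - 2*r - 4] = -6*r^2 + 6*r - 2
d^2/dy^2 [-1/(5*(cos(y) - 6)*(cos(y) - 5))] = (4*sin(y)^4 - 3*sin(y)^2 + 1485*cos(y)/4 - 33*cos(3*y)/4 - 183)/(5*(cos(y) - 6)^3*(cos(y) - 5)^3)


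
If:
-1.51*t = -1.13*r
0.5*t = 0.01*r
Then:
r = 0.00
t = 0.00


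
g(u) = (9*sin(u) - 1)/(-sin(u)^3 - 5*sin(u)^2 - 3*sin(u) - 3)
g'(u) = (9*sin(u) - 1)*(3*sin(u)^2*cos(u) + 10*sin(u)*cos(u) + 3*cos(u))/(-sin(u)^3 - 5*sin(u)^2 - 3*sin(u) - 3)^2 + 9*cos(u)/(-sin(u)^3 - 5*sin(u)^2 - 3*sin(u) - 3)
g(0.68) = -0.66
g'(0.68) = -0.23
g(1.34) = -0.67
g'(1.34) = 0.03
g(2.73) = -0.51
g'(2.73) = 0.93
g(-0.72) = 2.38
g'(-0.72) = -0.92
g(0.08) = 0.09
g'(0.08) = -2.84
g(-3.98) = -0.68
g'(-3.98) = 0.06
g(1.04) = -0.68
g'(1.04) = 0.02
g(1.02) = -0.68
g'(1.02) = 0.02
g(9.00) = -0.53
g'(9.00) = 0.88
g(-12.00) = -0.62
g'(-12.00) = -0.45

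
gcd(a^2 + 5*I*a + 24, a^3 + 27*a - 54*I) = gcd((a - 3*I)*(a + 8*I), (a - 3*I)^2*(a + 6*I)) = a - 3*I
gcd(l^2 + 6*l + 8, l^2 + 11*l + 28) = l + 4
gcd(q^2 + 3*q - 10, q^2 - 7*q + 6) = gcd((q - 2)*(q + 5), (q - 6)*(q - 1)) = 1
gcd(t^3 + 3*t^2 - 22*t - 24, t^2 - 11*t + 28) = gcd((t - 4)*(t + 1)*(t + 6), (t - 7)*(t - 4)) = t - 4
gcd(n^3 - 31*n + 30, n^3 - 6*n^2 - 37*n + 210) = n^2 + n - 30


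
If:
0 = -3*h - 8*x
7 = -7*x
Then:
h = 8/3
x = -1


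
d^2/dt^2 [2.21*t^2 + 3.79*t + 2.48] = 4.42000000000000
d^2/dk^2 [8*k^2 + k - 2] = 16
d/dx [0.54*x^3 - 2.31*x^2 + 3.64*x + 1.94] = 1.62*x^2 - 4.62*x + 3.64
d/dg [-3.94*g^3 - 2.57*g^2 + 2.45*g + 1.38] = -11.82*g^2 - 5.14*g + 2.45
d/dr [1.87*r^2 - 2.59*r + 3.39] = 3.74*r - 2.59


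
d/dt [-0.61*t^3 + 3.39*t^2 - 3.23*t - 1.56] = -1.83*t^2 + 6.78*t - 3.23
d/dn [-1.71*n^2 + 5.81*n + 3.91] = 5.81 - 3.42*n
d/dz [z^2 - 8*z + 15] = 2*z - 8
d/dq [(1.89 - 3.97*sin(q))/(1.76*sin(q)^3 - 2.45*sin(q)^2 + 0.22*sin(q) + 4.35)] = (13.9744*sin(q)^3 - 19.7057*sin(q)^2 + 9.261*sin(q) - 17.6853)*cos(q)/(3.0976*sin(q)^6 - 8.624*sin(q)^5 + 6.7769*sin(q)^4 + 14.234*sin(q)^3 - 21.2666*sin(q)^2 + 1.914*sin(q) + 18.9225)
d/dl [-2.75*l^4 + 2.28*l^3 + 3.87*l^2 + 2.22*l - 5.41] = -11.0*l^3 + 6.84*l^2 + 7.74*l + 2.22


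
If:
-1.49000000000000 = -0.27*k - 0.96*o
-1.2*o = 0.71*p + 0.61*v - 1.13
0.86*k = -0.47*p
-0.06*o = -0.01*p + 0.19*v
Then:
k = 0.26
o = 1.48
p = -0.48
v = -0.49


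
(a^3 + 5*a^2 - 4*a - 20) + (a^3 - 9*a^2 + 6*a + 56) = 2*a^3 - 4*a^2 + 2*a + 36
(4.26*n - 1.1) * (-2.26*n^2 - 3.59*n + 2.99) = -9.6276*n^3 - 12.8074*n^2 + 16.6864*n - 3.289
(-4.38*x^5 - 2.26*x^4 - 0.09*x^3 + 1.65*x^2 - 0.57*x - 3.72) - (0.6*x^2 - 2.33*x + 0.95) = -4.38*x^5 - 2.26*x^4 - 0.09*x^3 + 1.05*x^2 + 1.76*x - 4.67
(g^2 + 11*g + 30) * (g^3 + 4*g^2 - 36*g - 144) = g^5 + 15*g^4 + 38*g^3 - 420*g^2 - 2664*g - 4320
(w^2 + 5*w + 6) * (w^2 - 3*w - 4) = w^4 + 2*w^3 - 13*w^2 - 38*w - 24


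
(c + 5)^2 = c^2 + 10*c + 25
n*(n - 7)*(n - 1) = n^3 - 8*n^2 + 7*n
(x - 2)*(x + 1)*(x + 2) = x^3 + x^2 - 4*x - 4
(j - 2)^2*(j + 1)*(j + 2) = j^4 - j^3 - 6*j^2 + 4*j + 8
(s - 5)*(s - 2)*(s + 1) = s^3 - 6*s^2 + 3*s + 10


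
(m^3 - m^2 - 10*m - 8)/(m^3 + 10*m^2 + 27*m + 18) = (m^2 - 2*m - 8)/(m^2 + 9*m + 18)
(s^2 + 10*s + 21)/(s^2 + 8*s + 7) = (s + 3)/(s + 1)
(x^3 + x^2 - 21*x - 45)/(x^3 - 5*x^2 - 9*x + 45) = (x + 3)/(x - 3)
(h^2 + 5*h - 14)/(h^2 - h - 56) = (h - 2)/(h - 8)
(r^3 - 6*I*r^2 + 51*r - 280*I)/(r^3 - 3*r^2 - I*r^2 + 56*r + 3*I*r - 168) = (r - 5*I)/(r - 3)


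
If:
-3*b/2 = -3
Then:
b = 2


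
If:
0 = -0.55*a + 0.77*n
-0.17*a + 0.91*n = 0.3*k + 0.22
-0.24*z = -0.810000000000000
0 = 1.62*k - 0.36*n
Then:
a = 0.51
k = 0.08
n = 0.36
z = 3.38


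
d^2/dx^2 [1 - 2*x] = 0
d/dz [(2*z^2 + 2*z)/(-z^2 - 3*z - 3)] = 2*(-2*z^2 - 6*z - 3)/(z^4 + 6*z^3 + 15*z^2 + 18*z + 9)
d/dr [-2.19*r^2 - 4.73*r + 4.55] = -4.38*r - 4.73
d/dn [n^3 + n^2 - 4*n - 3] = 3*n^2 + 2*n - 4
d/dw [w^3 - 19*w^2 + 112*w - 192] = 3*w^2 - 38*w + 112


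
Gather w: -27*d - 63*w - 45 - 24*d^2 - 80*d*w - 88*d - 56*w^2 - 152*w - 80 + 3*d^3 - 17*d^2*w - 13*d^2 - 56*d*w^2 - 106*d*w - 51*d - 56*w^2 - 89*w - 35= 3*d^3 - 37*d^2 - 166*d + w^2*(-56*d - 112) + w*(-17*d^2 - 186*d - 304) - 160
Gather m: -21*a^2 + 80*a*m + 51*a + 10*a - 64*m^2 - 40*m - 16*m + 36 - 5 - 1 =-21*a^2 + 61*a - 64*m^2 + m*(80*a - 56) + 30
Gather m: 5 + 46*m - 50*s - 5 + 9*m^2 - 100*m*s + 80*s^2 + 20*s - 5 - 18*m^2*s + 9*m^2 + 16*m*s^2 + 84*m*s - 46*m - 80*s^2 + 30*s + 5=m^2*(18 - 18*s) + m*(16*s^2 - 16*s)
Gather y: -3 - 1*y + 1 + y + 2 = 0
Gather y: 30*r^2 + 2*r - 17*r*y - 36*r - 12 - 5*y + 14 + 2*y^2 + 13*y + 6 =30*r^2 - 34*r + 2*y^2 + y*(8 - 17*r) + 8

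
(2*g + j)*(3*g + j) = 6*g^2 + 5*g*j + j^2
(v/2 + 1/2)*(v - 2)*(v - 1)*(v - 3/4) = v^4/2 - 11*v^3/8 + v^2/4 + 11*v/8 - 3/4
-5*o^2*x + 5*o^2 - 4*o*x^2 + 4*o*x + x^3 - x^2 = (-5*o + x)*(o + x)*(x - 1)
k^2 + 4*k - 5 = (k - 1)*(k + 5)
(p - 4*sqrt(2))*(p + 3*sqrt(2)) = p^2 - sqrt(2)*p - 24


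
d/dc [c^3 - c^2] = c*(3*c - 2)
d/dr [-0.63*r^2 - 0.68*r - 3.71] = -1.26*r - 0.68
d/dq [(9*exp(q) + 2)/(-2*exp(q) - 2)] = -7/(8*cosh(q/2)^2)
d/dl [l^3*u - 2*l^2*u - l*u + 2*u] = u*(3*l^2 - 4*l - 1)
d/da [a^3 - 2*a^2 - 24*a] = 3*a^2 - 4*a - 24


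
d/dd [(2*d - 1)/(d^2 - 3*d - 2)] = (-2*d^2 + 2*d - 7)/(d^4 - 6*d^3 + 5*d^2 + 12*d + 4)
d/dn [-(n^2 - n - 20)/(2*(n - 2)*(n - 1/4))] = 2*(5*n^2 - 164*n + 182)/(16*n^4 - 72*n^3 + 97*n^2 - 36*n + 4)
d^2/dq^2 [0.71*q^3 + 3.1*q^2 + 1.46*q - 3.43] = 4.26*q + 6.2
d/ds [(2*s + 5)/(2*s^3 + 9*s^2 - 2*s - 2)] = 2*(-4*s^3 - 24*s^2 - 45*s + 3)/(4*s^6 + 36*s^5 + 73*s^4 - 44*s^3 - 32*s^2 + 8*s + 4)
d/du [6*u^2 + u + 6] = 12*u + 1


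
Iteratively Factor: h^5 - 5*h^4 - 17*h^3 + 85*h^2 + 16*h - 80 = (h - 4)*(h^4 - h^3 - 21*h^2 + h + 20) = (h - 4)*(h + 4)*(h^3 - 5*h^2 - h + 5) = (h - 4)*(h + 1)*(h + 4)*(h^2 - 6*h + 5) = (h - 5)*(h - 4)*(h + 1)*(h + 4)*(h - 1)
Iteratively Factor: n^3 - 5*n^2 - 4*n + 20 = (n + 2)*(n^2 - 7*n + 10) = (n - 2)*(n + 2)*(n - 5)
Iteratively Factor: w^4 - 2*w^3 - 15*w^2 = (w + 3)*(w^3 - 5*w^2) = (w - 5)*(w + 3)*(w^2) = w*(w - 5)*(w + 3)*(w)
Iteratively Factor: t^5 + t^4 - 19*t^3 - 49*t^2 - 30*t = (t + 2)*(t^4 - t^3 - 17*t^2 - 15*t) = (t + 1)*(t + 2)*(t^3 - 2*t^2 - 15*t) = (t + 1)*(t + 2)*(t + 3)*(t^2 - 5*t) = (t - 5)*(t + 1)*(t + 2)*(t + 3)*(t)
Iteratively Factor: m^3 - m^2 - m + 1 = (m - 1)*(m^2 - 1) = (m - 1)^2*(m + 1)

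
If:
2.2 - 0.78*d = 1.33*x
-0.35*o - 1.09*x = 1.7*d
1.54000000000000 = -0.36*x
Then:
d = 10.11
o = -35.81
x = -4.28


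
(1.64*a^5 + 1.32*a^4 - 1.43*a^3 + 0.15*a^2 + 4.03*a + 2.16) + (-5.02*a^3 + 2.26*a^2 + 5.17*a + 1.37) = 1.64*a^5 + 1.32*a^4 - 6.45*a^3 + 2.41*a^2 + 9.2*a + 3.53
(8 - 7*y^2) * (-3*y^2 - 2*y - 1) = 21*y^4 + 14*y^3 - 17*y^2 - 16*y - 8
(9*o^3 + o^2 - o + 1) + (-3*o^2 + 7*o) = 9*o^3 - 2*o^2 + 6*o + 1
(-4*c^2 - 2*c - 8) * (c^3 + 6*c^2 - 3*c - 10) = -4*c^5 - 26*c^4 - 8*c^3 - 2*c^2 + 44*c + 80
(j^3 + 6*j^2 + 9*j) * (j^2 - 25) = j^5 + 6*j^4 - 16*j^3 - 150*j^2 - 225*j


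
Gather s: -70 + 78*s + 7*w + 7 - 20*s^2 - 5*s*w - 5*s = -20*s^2 + s*(73 - 5*w) + 7*w - 63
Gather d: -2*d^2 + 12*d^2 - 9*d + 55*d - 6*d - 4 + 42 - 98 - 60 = 10*d^2 + 40*d - 120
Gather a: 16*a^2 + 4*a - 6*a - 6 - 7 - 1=16*a^2 - 2*a - 14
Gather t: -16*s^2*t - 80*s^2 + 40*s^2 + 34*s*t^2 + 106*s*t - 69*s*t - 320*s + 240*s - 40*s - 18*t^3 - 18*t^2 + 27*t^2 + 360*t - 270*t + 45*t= -40*s^2 - 120*s - 18*t^3 + t^2*(34*s + 9) + t*(-16*s^2 + 37*s + 135)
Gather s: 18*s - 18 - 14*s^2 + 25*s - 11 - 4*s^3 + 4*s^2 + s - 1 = -4*s^3 - 10*s^2 + 44*s - 30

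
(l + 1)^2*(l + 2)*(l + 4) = l^4 + 8*l^3 + 21*l^2 + 22*l + 8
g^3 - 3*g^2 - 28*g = g*(g - 7)*(g + 4)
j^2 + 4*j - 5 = (j - 1)*(j + 5)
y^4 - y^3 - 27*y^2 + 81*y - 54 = (y - 3)^2*(y - 1)*(y + 6)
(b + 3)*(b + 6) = b^2 + 9*b + 18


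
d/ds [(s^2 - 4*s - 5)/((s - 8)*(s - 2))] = 6*(-s^2 + 7*s - 19)/(s^4 - 20*s^3 + 132*s^2 - 320*s + 256)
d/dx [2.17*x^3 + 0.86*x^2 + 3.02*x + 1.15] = 6.51*x^2 + 1.72*x + 3.02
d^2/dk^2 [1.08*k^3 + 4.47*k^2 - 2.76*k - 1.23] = 6.48*k + 8.94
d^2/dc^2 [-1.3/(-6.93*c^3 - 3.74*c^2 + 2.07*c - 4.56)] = (-(54.054*c + 9.724)*(6.93*c^3 + 3.74*c^2 - 2.07*c + 4.56) + 1.3*(20.79*c^2 + 7.48*c - 2.07)*(41.58*c^2 + 14.96*c - 4.14))/(6.93*c^3 + 3.74*c^2 - 2.07*c + 4.56)^3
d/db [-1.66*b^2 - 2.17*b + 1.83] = -3.32*b - 2.17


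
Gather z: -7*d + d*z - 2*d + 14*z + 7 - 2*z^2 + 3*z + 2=-9*d - 2*z^2 + z*(d + 17) + 9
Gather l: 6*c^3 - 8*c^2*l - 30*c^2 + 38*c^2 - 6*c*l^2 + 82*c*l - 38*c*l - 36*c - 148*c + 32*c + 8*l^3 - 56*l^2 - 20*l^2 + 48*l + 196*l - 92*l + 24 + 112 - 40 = 6*c^3 + 8*c^2 - 152*c + 8*l^3 + l^2*(-6*c - 76) + l*(-8*c^2 + 44*c + 152) + 96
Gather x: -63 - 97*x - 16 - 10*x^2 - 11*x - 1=-10*x^2 - 108*x - 80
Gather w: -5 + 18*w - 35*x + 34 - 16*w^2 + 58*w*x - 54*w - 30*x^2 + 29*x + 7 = -16*w^2 + w*(58*x - 36) - 30*x^2 - 6*x + 36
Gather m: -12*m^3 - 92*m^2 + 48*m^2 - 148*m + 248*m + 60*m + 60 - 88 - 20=-12*m^3 - 44*m^2 + 160*m - 48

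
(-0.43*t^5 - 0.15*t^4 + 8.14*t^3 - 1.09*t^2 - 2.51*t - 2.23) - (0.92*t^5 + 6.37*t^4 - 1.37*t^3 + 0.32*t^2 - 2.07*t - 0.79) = -1.35*t^5 - 6.52*t^4 + 9.51*t^3 - 1.41*t^2 - 0.44*t - 1.44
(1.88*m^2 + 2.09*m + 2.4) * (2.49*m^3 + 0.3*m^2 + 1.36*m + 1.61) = 4.6812*m^5 + 5.7681*m^4 + 9.1598*m^3 + 6.5892*m^2 + 6.6289*m + 3.864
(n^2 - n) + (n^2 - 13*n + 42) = 2*n^2 - 14*n + 42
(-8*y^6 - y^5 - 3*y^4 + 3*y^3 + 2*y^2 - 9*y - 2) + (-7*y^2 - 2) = -8*y^6 - y^5 - 3*y^4 + 3*y^3 - 5*y^2 - 9*y - 4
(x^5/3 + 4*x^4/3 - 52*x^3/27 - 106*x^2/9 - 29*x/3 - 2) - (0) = x^5/3 + 4*x^4/3 - 52*x^3/27 - 106*x^2/9 - 29*x/3 - 2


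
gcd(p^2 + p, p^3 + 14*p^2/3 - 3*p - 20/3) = p + 1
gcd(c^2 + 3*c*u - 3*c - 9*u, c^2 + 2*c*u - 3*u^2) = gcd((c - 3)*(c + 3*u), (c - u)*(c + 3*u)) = c + 3*u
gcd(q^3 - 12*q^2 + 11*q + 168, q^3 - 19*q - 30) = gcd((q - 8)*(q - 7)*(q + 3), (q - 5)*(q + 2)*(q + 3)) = q + 3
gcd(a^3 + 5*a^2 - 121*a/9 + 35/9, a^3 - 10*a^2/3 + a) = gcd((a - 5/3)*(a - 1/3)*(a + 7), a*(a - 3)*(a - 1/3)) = a - 1/3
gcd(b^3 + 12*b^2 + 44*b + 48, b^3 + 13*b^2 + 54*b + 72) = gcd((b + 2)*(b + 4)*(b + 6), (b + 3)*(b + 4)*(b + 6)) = b^2 + 10*b + 24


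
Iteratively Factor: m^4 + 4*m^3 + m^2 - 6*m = (m + 2)*(m^3 + 2*m^2 - 3*m) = (m + 2)*(m + 3)*(m^2 - m) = m*(m + 2)*(m + 3)*(m - 1)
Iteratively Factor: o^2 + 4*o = (o)*(o + 4)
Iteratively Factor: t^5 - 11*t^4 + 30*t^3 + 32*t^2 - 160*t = (t - 4)*(t^4 - 7*t^3 + 2*t^2 + 40*t) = t*(t - 4)*(t^3 - 7*t^2 + 2*t + 40) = t*(t - 4)*(t + 2)*(t^2 - 9*t + 20) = t*(t - 5)*(t - 4)*(t + 2)*(t - 4)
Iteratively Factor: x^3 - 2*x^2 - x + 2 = (x + 1)*(x^2 - 3*x + 2) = (x - 2)*(x + 1)*(x - 1)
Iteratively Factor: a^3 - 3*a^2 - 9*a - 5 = (a + 1)*(a^2 - 4*a - 5) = (a + 1)^2*(a - 5)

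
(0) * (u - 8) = 0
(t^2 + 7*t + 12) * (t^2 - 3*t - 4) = t^4 + 4*t^3 - 13*t^2 - 64*t - 48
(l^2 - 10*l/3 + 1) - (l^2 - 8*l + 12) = 14*l/3 - 11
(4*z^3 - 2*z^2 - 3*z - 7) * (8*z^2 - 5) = 32*z^5 - 16*z^4 - 44*z^3 - 46*z^2 + 15*z + 35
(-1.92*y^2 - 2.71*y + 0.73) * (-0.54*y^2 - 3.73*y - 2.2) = 1.0368*y^4 + 8.625*y^3 + 13.9381*y^2 + 3.2391*y - 1.606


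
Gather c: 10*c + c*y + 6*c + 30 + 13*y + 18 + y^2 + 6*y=c*(y + 16) + y^2 + 19*y + 48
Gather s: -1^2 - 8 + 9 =0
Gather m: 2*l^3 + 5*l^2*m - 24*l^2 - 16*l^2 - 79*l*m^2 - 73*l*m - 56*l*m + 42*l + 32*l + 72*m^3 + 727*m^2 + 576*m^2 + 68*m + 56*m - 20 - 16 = 2*l^3 - 40*l^2 + 74*l + 72*m^3 + m^2*(1303 - 79*l) + m*(5*l^2 - 129*l + 124) - 36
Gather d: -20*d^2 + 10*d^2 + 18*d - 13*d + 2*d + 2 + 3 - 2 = -10*d^2 + 7*d + 3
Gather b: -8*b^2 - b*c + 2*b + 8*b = -8*b^2 + b*(10 - c)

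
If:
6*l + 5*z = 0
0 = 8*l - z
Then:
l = 0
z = 0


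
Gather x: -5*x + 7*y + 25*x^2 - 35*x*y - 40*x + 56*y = 25*x^2 + x*(-35*y - 45) + 63*y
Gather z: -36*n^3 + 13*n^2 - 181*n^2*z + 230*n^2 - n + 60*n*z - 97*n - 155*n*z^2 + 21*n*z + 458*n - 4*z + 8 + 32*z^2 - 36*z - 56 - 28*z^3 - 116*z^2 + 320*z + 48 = -36*n^3 + 243*n^2 + 360*n - 28*z^3 + z^2*(-155*n - 84) + z*(-181*n^2 + 81*n + 280)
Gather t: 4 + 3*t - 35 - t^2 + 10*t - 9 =-t^2 + 13*t - 40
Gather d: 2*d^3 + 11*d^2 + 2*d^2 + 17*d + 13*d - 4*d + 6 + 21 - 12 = 2*d^3 + 13*d^2 + 26*d + 15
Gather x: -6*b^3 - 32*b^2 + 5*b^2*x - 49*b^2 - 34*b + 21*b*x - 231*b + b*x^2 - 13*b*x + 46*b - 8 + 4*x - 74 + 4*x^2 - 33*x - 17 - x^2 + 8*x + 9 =-6*b^3 - 81*b^2 - 219*b + x^2*(b + 3) + x*(5*b^2 + 8*b - 21) - 90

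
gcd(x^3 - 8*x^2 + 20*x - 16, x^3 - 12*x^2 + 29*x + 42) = 1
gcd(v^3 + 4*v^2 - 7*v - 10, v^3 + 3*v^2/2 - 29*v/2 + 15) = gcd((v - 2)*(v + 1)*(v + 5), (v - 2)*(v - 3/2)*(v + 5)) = v^2 + 3*v - 10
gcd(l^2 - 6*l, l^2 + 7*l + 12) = 1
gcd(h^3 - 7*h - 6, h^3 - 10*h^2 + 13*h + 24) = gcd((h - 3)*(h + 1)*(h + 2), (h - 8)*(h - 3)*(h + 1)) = h^2 - 2*h - 3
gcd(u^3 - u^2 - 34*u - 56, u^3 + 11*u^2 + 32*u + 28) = u + 2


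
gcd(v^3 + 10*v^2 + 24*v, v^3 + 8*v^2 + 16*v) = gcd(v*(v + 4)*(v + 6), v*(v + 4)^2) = v^2 + 4*v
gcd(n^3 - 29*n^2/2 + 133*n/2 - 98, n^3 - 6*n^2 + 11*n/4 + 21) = n^2 - 15*n/2 + 14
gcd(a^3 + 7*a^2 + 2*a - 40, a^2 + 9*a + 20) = a^2 + 9*a + 20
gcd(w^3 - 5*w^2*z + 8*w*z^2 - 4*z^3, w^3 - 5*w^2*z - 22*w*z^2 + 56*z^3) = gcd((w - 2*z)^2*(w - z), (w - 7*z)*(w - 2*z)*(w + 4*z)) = -w + 2*z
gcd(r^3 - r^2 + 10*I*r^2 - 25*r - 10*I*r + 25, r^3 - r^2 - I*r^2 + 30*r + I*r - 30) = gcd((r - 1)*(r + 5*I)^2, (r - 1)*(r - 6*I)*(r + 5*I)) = r^2 + r*(-1 + 5*I) - 5*I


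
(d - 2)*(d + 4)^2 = d^3 + 6*d^2 - 32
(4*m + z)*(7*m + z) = 28*m^2 + 11*m*z + z^2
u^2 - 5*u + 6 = (u - 3)*(u - 2)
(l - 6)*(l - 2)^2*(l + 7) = l^4 - 3*l^3 - 42*l^2 + 172*l - 168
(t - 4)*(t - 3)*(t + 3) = t^3 - 4*t^2 - 9*t + 36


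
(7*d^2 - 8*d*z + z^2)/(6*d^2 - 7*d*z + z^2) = (-7*d + z)/(-6*d + z)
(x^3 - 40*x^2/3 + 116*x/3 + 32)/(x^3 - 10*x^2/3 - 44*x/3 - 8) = (x - 8)/(x + 2)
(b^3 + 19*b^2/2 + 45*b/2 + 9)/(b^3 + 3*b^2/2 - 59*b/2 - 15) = (b + 3)/(b - 5)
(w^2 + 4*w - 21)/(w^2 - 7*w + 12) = (w + 7)/(w - 4)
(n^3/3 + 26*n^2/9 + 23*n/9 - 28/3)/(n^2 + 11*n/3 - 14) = (3*n^3 + 26*n^2 + 23*n - 84)/(3*(3*n^2 + 11*n - 42))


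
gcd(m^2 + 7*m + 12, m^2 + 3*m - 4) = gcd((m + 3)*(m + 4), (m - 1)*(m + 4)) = m + 4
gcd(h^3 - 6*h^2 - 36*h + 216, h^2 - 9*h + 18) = h - 6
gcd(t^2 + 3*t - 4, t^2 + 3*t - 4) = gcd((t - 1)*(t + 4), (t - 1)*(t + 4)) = t^2 + 3*t - 4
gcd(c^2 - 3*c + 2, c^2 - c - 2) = c - 2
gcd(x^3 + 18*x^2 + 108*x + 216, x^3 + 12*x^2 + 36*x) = x^2 + 12*x + 36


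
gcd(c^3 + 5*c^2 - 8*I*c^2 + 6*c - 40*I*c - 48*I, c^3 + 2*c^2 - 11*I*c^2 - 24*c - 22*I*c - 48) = c^2 + c*(2 - 8*I) - 16*I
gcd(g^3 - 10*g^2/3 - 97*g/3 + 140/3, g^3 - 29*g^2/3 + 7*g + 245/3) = g - 7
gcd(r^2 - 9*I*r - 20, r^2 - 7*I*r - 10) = r - 5*I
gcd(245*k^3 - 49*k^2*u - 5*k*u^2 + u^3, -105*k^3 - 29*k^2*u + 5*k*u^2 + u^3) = -35*k^2 + 2*k*u + u^2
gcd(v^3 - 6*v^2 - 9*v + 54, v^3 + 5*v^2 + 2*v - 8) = 1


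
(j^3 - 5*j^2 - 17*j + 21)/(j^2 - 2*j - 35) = (j^2 + 2*j - 3)/(j + 5)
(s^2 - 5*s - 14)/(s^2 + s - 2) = (s - 7)/(s - 1)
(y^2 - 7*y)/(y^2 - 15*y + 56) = y/(y - 8)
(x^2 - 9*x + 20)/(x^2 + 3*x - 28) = (x - 5)/(x + 7)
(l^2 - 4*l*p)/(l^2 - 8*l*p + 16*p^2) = l/(l - 4*p)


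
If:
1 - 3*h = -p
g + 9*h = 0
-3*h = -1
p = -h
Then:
No Solution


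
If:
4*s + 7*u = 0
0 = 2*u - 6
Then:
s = -21/4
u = 3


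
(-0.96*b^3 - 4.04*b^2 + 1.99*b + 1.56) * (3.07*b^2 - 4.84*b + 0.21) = -2.9472*b^5 - 7.7564*b^4 + 25.4613*b^3 - 5.6908*b^2 - 7.1325*b + 0.3276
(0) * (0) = 0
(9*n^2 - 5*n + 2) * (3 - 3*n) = -27*n^3 + 42*n^2 - 21*n + 6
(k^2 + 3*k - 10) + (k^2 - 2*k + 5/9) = 2*k^2 + k - 85/9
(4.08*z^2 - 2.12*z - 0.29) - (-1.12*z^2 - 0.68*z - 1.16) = 5.2*z^2 - 1.44*z + 0.87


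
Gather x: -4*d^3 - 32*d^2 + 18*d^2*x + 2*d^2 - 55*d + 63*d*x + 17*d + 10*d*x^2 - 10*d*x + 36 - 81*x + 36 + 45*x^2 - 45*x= -4*d^3 - 30*d^2 - 38*d + x^2*(10*d + 45) + x*(18*d^2 + 53*d - 126) + 72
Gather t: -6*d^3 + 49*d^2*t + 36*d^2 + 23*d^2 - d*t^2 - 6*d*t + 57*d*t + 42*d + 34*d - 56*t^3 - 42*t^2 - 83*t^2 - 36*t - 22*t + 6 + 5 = -6*d^3 + 59*d^2 + 76*d - 56*t^3 + t^2*(-d - 125) + t*(49*d^2 + 51*d - 58) + 11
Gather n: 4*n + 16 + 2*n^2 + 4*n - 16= 2*n^2 + 8*n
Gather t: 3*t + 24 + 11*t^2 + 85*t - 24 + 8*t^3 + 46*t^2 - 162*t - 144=8*t^3 + 57*t^2 - 74*t - 144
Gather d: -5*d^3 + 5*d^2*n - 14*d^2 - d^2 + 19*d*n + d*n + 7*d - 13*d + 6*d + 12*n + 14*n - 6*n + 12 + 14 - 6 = -5*d^3 + d^2*(5*n - 15) + 20*d*n + 20*n + 20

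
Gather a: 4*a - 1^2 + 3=4*a + 2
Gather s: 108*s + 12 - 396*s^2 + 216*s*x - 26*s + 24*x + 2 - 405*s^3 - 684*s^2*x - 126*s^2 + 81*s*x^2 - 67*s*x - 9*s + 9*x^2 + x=-405*s^3 + s^2*(-684*x - 522) + s*(81*x^2 + 149*x + 73) + 9*x^2 + 25*x + 14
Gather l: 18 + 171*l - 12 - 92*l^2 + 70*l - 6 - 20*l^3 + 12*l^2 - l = -20*l^3 - 80*l^2 + 240*l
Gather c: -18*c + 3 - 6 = -18*c - 3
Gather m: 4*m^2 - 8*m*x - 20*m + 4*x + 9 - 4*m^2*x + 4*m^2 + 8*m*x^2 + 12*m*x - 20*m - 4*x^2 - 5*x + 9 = m^2*(8 - 4*x) + m*(8*x^2 + 4*x - 40) - 4*x^2 - x + 18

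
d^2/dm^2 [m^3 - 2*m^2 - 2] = 6*m - 4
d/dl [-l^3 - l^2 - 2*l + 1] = -3*l^2 - 2*l - 2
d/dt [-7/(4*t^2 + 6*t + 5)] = 14*(4*t + 3)/(4*t^2 + 6*t + 5)^2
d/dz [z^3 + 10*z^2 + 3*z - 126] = 3*z^2 + 20*z + 3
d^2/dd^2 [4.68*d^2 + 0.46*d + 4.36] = 9.36000000000000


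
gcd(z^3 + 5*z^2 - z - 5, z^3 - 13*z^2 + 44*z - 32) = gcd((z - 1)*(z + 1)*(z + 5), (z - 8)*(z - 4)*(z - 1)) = z - 1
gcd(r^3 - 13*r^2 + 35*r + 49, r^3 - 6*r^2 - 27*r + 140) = r - 7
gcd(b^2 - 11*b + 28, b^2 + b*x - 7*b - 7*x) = b - 7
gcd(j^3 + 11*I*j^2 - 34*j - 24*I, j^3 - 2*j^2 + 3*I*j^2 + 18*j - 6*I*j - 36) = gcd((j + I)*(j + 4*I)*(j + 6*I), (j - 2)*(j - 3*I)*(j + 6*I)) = j + 6*I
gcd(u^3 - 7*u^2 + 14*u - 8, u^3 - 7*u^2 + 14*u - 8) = u^3 - 7*u^2 + 14*u - 8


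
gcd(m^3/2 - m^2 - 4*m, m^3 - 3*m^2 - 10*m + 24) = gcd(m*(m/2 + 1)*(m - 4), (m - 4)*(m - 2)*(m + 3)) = m - 4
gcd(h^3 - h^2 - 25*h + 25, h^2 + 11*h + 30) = h + 5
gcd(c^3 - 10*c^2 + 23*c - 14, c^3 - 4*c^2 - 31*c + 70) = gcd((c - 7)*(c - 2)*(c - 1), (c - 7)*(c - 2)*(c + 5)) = c^2 - 9*c + 14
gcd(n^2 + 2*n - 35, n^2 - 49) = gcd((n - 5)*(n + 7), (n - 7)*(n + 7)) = n + 7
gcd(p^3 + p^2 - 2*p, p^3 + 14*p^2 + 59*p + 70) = p + 2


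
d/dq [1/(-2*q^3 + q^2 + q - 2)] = (6*q^2 - 2*q - 1)/(2*q^3 - q^2 - q + 2)^2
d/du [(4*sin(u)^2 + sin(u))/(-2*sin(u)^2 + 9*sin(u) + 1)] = (38*sin(u)^2 + 8*sin(u) + 1)*cos(u)/(9*sin(u) + cos(2*u))^2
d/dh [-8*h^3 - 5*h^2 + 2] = 2*h*(-12*h - 5)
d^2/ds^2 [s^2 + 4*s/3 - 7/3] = 2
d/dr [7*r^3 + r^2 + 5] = r*(21*r + 2)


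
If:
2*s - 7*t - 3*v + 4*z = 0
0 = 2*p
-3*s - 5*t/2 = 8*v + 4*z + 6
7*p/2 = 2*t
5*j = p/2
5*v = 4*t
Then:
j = 0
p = 0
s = -6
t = 0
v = 0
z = 3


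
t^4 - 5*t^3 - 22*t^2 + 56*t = t*(t - 7)*(t - 2)*(t + 4)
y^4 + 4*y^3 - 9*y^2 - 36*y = y*(y - 3)*(y + 3)*(y + 4)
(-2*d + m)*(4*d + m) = -8*d^2 + 2*d*m + m^2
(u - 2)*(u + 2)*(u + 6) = u^3 + 6*u^2 - 4*u - 24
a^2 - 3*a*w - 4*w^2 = (a - 4*w)*(a + w)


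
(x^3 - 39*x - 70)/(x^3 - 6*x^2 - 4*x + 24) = (x^2 - 2*x - 35)/(x^2 - 8*x + 12)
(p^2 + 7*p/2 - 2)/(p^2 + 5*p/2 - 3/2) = (p + 4)/(p + 3)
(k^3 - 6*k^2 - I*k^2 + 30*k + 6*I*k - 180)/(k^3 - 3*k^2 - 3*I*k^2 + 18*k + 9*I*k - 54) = (k^2 + k*(-6 + 5*I) - 30*I)/(k^2 + 3*k*(-1 + I) - 9*I)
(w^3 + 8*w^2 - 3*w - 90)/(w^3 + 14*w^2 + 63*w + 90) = (w - 3)/(w + 3)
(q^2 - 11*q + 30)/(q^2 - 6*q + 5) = (q - 6)/(q - 1)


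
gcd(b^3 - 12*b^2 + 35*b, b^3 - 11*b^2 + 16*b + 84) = b - 7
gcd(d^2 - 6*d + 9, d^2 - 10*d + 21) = d - 3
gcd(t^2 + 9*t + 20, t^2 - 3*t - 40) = t + 5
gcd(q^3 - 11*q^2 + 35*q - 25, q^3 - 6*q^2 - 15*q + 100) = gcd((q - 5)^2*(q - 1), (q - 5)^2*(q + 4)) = q^2 - 10*q + 25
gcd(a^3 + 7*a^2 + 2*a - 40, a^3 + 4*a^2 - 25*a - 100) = a^2 + 9*a + 20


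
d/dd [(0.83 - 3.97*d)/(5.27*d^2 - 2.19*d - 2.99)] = (20.9219*d^2 - 8.7482*d + 13.688)/(27.7729*d^4 - 23.0826*d^3 - 26.7185*d^2 + 13.0962*d + 8.9401)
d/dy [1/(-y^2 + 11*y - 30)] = (2*y - 11)/(y^2 - 11*y + 30)^2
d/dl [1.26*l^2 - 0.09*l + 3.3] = 2.52*l - 0.09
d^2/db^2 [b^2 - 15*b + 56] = 2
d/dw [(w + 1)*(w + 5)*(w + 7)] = 3*w^2 + 26*w + 47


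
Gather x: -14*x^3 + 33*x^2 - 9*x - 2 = -14*x^3 + 33*x^2 - 9*x - 2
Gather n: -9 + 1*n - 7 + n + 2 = 2*n - 14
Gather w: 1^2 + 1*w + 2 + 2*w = 3*w + 3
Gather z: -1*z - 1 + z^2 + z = z^2 - 1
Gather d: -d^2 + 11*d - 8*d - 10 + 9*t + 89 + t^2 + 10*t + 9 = -d^2 + 3*d + t^2 + 19*t + 88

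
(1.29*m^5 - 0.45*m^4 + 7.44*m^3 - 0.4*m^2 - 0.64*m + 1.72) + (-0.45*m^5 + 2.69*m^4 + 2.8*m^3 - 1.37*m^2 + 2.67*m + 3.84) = 0.84*m^5 + 2.24*m^4 + 10.24*m^3 - 1.77*m^2 + 2.03*m + 5.56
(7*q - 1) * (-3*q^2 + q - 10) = -21*q^3 + 10*q^2 - 71*q + 10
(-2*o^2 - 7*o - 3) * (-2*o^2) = 4*o^4 + 14*o^3 + 6*o^2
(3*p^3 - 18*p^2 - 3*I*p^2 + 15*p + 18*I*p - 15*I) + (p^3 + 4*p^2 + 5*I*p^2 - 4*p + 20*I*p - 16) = 4*p^3 - 14*p^2 + 2*I*p^2 + 11*p + 38*I*p - 16 - 15*I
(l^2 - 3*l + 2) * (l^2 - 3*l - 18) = l^4 - 6*l^3 - 7*l^2 + 48*l - 36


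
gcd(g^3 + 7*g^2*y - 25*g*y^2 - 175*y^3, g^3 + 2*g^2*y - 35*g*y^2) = -g^2 - 2*g*y + 35*y^2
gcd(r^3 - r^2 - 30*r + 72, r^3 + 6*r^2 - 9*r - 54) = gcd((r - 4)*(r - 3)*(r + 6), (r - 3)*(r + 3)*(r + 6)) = r^2 + 3*r - 18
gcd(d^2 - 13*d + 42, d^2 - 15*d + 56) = d - 7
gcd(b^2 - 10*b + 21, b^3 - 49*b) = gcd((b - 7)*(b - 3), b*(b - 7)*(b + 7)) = b - 7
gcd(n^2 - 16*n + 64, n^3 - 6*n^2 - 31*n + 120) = n - 8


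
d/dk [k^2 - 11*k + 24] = 2*k - 11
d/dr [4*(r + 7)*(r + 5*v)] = 8*r + 20*v + 28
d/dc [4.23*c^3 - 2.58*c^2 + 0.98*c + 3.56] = 12.69*c^2 - 5.16*c + 0.98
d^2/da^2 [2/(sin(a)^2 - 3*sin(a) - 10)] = 2*(-4*sin(a)^4 + 9*sin(a)^3 - 43*sin(a)^2 + 12*sin(a) + 38)/((sin(a) - 5)^3*(sin(a) + 2)^3)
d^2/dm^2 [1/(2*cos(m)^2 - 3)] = 4*(4*sin(m)^4 - cos(4*m))/(cos(2*m) - 2)^3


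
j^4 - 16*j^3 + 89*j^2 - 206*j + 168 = (j - 7)*(j - 4)*(j - 3)*(j - 2)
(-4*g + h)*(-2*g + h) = 8*g^2 - 6*g*h + h^2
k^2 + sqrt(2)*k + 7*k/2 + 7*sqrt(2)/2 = (k + 7/2)*(k + sqrt(2))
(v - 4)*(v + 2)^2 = v^3 - 12*v - 16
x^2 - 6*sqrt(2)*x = x*(x - 6*sqrt(2))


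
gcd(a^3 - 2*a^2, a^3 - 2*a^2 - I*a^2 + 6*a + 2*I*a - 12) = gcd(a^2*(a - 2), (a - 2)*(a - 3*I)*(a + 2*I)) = a - 2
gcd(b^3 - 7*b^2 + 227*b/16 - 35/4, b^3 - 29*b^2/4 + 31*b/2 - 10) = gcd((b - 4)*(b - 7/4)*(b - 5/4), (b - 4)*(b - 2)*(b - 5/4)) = b^2 - 21*b/4 + 5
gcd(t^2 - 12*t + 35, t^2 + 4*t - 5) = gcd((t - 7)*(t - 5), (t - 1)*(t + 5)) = 1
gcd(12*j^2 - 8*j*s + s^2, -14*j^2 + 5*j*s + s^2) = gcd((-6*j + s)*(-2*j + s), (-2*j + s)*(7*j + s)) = -2*j + s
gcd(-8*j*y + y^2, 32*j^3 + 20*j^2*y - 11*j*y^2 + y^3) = -8*j + y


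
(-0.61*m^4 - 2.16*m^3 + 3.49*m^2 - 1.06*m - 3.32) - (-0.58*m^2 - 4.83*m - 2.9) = -0.61*m^4 - 2.16*m^3 + 4.07*m^2 + 3.77*m - 0.42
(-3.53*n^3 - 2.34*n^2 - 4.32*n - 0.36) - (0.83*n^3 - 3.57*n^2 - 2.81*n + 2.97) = -4.36*n^3 + 1.23*n^2 - 1.51*n - 3.33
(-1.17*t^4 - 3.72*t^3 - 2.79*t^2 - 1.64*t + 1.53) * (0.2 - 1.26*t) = 1.4742*t^5 + 4.4532*t^4 + 2.7714*t^3 + 1.5084*t^2 - 2.2558*t + 0.306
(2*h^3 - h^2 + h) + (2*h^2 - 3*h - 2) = 2*h^3 + h^2 - 2*h - 2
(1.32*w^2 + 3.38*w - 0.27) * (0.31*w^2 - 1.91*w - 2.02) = 0.4092*w^4 - 1.4734*w^3 - 9.2059*w^2 - 6.3119*w + 0.5454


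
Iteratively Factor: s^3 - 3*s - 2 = (s + 1)*(s^2 - s - 2) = (s - 2)*(s + 1)*(s + 1)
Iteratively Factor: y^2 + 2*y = (y)*(y + 2)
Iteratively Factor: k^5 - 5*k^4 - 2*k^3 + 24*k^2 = (k + 2)*(k^4 - 7*k^3 + 12*k^2) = k*(k + 2)*(k^3 - 7*k^2 + 12*k) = k^2*(k + 2)*(k^2 - 7*k + 12) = k^2*(k - 3)*(k + 2)*(k - 4)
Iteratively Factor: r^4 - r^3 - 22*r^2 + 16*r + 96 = (r - 3)*(r^3 + 2*r^2 - 16*r - 32) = (r - 3)*(r + 4)*(r^2 - 2*r - 8) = (r - 4)*(r - 3)*(r + 4)*(r + 2)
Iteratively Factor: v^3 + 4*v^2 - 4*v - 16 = (v + 4)*(v^2 - 4) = (v - 2)*(v + 4)*(v + 2)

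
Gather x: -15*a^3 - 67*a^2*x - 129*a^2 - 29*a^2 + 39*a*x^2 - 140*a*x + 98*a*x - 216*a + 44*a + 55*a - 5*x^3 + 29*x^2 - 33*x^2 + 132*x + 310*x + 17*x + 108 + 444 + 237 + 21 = -15*a^3 - 158*a^2 - 117*a - 5*x^3 + x^2*(39*a - 4) + x*(-67*a^2 - 42*a + 459) + 810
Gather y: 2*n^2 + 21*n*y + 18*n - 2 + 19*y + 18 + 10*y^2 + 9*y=2*n^2 + 18*n + 10*y^2 + y*(21*n + 28) + 16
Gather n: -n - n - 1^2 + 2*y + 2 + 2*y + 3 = -2*n + 4*y + 4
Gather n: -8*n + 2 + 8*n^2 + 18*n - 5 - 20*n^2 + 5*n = -12*n^2 + 15*n - 3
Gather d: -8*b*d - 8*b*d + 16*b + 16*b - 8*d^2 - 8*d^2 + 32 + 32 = -16*b*d + 32*b - 16*d^2 + 64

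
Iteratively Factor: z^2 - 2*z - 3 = (z - 3)*(z + 1)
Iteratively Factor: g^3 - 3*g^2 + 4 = (g - 2)*(g^2 - g - 2) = (g - 2)*(g + 1)*(g - 2)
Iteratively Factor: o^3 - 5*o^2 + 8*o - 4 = (o - 2)*(o^2 - 3*o + 2) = (o - 2)^2*(o - 1)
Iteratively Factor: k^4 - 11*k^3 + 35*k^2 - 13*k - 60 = (k - 5)*(k^3 - 6*k^2 + 5*k + 12) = (k - 5)*(k - 4)*(k^2 - 2*k - 3) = (k - 5)*(k - 4)*(k + 1)*(k - 3)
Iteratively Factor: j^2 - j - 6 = (j + 2)*(j - 3)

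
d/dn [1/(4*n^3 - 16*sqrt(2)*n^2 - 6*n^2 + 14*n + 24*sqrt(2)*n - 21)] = 2*(-6*n^2 + 6*n + 16*sqrt(2)*n - 12*sqrt(2) - 7)/(4*n^3 - 16*sqrt(2)*n^2 - 6*n^2 + 14*n + 24*sqrt(2)*n - 21)^2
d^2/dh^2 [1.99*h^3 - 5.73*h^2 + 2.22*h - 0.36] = 11.94*h - 11.46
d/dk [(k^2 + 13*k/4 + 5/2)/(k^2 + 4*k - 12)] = (3*k^2 - 116*k - 196)/(4*(k^4 + 8*k^3 - 8*k^2 - 96*k + 144))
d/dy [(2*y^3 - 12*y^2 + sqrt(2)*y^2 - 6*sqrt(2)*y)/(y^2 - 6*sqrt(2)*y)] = 2*(y^2 - 12*sqrt(2)*y - 6 + 39*sqrt(2))/(y^2 - 12*sqrt(2)*y + 72)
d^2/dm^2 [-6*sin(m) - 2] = 6*sin(m)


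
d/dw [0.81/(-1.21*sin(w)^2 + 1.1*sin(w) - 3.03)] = (1.9602*sin(w) - 0.891)*cos(w)/(1.21*sin(w)^2 - 1.1*sin(w) + 3.03)^2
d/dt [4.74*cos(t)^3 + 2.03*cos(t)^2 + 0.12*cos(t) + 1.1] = (14.22*sin(t)^2 - 4.06*cos(t) - 14.34)*sin(t)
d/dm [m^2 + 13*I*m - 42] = 2*m + 13*I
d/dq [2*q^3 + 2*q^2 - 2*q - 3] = 6*q^2 + 4*q - 2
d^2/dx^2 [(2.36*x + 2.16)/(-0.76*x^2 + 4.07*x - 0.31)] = (-(1.52*x - 4.07)*(2.36*x + 2.16)*(3.04*x - 8.14) + (10.7616*x - 15.9272)*(0.76*x^2 - 4.07*x + 0.31))/(0.76*x^2 - 4.07*x + 0.31)^3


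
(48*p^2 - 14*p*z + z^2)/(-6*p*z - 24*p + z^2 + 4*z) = (-8*p + z)/(z + 4)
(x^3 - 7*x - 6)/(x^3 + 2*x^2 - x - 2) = (x - 3)/(x - 1)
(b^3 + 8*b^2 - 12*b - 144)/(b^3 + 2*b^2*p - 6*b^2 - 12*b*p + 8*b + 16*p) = (b^2 + 12*b + 36)/(b^2 + 2*b*p - 2*b - 4*p)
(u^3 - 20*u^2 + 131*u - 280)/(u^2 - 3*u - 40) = (u^2 - 12*u + 35)/(u + 5)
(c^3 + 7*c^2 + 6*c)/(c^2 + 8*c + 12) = c*(c + 1)/(c + 2)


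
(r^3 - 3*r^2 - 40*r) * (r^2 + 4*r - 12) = r^5 + r^4 - 64*r^3 - 124*r^2 + 480*r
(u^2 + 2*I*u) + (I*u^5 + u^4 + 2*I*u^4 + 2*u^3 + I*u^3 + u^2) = I*u^5 + u^4 + 2*I*u^4 + 2*u^3 + I*u^3 + 2*u^2 + 2*I*u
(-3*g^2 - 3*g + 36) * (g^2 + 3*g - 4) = -3*g^4 - 12*g^3 + 39*g^2 + 120*g - 144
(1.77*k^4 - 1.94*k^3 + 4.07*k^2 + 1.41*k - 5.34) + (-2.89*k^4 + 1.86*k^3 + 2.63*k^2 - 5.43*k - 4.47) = -1.12*k^4 - 0.0799999999999998*k^3 + 6.7*k^2 - 4.02*k - 9.81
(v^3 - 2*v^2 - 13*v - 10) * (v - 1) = v^4 - 3*v^3 - 11*v^2 + 3*v + 10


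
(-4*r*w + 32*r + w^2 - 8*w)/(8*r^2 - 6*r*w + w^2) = (8 - w)/(2*r - w)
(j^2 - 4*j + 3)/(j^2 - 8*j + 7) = (j - 3)/(j - 7)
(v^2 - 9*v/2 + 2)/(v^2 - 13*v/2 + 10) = (2*v - 1)/(2*v - 5)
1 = 1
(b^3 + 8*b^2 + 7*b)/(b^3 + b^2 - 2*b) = (b^2 + 8*b + 7)/(b^2 + b - 2)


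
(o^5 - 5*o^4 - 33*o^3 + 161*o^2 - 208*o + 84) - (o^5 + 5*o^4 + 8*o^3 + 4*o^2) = -10*o^4 - 41*o^3 + 157*o^2 - 208*o + 84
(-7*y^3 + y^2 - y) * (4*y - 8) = -28*y^4 + 60*y^3 - 12*y^2 + 8*y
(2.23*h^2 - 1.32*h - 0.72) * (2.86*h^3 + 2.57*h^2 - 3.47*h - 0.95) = 6.3778*h^5 + 1.9559*h^4 - 13.1897*h^3 + 0.611500000000001*h^2 + 3.7524*h + 0.684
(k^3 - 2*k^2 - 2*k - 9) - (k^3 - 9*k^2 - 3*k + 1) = 7*k^2 + k - 10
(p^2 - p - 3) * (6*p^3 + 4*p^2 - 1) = 6*p^5 - 2*p^4 - 22*p^3 - 13*p^2 + p + 3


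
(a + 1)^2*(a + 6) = a^3 + 8*a^2 + 13*a + 6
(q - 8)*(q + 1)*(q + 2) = q^3 - 5*q^2 - 22*q - 16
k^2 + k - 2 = (k - 1)*(k + 2)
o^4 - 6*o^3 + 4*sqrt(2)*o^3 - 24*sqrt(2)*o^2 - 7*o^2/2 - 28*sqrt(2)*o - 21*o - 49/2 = (o - 7)*(o + 1)*(o + sqrt(2)/2)*(o + 7*sqrt(2)/2)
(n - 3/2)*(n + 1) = n^2 - n/2 - 3/2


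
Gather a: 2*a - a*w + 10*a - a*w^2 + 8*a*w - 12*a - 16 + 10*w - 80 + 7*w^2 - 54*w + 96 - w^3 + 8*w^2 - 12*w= a*(-w^2 + 7*w) - w^3 + 15*w^2 - 56*w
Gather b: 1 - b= 1 - b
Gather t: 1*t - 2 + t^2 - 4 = t^2 + t - 6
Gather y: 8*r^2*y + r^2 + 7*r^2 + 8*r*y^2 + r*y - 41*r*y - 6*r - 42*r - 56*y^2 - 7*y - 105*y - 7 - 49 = 8*r^2 - 48*r + y^2*(8*r - 56) + y*(8*r^2 - 40*r - 112) - 56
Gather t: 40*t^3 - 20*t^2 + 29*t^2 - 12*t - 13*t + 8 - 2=40*t^3 + 9*t^2 - 25*t + 6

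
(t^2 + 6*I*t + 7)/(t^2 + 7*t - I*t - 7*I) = (t + 7*I)/(t + 7)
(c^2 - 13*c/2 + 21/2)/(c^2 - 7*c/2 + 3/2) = (2*c - 7)/(2*c - 1)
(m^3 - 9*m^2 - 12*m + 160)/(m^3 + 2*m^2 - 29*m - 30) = (m^2 - 4*m - 32)/(m^2 + 7*m + 6)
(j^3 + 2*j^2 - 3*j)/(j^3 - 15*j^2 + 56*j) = (j^2 + 2*j - 3)/(j^2 - 15*j + 56)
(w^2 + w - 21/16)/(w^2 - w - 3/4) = (-16*w^2 - 16*w + 21)/(4*(-4*w^2 + 4*w + 3))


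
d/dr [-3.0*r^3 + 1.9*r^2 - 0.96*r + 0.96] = -9.0*r^2 + 3.8*r - 0.96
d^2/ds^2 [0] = 0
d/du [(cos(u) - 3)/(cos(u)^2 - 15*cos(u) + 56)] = (cos(u)^2 - 6*cos(u) - 11)*sin(u)/(cos(u)^2 - 15*cos(u) + 56)^2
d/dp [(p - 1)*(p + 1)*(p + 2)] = 3*p^2 + 4*p - 1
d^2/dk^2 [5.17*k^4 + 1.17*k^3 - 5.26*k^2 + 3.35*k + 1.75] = 62.04*k^2 + 7.02*k - 10.52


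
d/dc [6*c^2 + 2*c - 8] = 12*c + 2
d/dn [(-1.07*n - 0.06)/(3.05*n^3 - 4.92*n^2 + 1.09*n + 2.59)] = (6.527*n^3 - 4.7154*n^2 - 0.5904*n - 2.7059)/(9.3025*n^6 - 30.012*n^5 + 30.8554*n^4 + 5.0734*n^3 - 24.2975*n^2 + 5.6462*n + 6.7081)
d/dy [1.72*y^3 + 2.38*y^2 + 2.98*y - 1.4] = 5.16*y^2 + 4.76*y + 2.98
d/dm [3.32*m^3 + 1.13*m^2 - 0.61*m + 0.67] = 9.96*m^2 + 2.26*m - 0.61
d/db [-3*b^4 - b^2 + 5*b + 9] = -12*b^3 - 2*b + 5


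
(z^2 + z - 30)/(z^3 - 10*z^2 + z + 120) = (z + 6)/(z^2 - 5*z - 24)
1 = 1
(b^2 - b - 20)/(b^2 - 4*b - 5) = (b + 4)/(b + 1)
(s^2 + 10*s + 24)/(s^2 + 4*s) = (s + 6)/s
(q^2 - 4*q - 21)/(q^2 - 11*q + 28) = (q + 3)/(q - 4)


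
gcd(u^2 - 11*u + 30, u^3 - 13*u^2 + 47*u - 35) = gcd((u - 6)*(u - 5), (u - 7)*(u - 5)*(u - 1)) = u - 5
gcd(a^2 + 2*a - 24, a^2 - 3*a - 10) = 1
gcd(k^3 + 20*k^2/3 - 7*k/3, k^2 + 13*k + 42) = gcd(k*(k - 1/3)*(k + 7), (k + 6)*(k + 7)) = k + 7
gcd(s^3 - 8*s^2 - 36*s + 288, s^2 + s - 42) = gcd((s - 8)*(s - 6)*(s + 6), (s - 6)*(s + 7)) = s - 6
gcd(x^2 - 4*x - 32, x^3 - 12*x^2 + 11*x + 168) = x - 8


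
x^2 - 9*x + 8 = (x - 8)*(x - 1)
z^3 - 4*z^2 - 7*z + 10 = (z - 5)*(z - 1)*(z + 2)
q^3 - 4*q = q*(q - 2)*(q + 2)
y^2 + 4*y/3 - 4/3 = (y - 2/3)*(y + 2)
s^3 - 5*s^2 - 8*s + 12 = (s - 6)*(s - 1)*(s + 2)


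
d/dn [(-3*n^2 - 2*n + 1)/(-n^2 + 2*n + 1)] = 4*(-2*n^2 - n - 1)/(n^4 - 4*n^3 + 2*n^2 + 4*n + 1)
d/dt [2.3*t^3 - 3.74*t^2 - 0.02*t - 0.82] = 6.9*t^2 - 7.48*t - 0.02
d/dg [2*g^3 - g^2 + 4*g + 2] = 6*g^2 - 2*g + 4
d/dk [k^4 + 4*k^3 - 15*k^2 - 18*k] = 4*k^3 + 12*k^2 - 30*k - 18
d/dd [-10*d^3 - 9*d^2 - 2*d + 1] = -30*d^2 - 18*d - 2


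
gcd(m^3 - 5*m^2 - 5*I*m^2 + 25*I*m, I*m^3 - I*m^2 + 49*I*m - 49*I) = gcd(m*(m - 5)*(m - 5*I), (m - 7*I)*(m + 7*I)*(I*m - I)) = 1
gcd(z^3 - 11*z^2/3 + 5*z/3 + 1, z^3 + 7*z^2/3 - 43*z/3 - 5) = z^2 - 8*z/3 - 1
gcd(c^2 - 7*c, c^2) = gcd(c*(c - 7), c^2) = c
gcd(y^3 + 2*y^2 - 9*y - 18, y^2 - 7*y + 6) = 1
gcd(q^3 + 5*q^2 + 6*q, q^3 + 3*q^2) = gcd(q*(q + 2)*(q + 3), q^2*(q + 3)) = q^2 + 3*q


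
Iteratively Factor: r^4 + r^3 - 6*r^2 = (r)*(r^3 + r^2 - 6*r) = r*(r + 3)*(r^2 - 2*r) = r*(r - 2)*(r + 3)*(r)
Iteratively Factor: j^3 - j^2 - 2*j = (j + 1)*(j^2 - 2*j) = j*(j + 1)*(j - 2)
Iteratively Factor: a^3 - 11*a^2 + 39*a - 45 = (a - 3)*(a^2 - 8*a + 15) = (a - 5)*(a - 3)*(a - 3)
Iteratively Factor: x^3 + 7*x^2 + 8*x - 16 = (x - 1)*(x^2 + 8*x + 16) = (x - 1)*(x + 4)*(x + 4)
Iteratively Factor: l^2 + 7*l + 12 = (l + 4)*(l + 3)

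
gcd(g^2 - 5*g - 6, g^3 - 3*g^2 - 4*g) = g + 1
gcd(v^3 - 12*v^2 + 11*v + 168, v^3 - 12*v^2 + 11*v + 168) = v^3 - 12*v^2 + 11*v + 168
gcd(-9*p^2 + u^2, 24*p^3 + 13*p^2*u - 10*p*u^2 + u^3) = 3*p - u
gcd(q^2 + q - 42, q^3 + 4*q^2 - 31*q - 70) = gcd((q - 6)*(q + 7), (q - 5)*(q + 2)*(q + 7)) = q + 7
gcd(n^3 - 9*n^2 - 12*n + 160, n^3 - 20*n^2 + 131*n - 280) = n^2 - 13*n + 40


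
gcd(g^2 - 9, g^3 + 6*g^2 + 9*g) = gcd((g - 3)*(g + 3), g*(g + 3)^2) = g + 3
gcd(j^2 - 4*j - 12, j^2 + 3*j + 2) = j + 2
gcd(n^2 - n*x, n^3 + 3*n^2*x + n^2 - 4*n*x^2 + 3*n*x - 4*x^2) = -n + x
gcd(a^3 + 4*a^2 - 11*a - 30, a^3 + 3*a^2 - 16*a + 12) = 1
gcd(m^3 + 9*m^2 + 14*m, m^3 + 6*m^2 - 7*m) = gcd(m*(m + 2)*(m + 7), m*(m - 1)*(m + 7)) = m^2 + 7*m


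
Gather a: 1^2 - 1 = 0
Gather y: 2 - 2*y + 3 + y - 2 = 3 - y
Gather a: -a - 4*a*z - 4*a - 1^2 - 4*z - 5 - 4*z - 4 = a*(-4*z - 5) - 8*z - 10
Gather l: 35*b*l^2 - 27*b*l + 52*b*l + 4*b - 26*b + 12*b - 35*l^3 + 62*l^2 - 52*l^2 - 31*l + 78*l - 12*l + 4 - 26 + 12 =-10*b - 35*l^3 + l^2*(35*b + 10) + l*(25*b + 35) - 10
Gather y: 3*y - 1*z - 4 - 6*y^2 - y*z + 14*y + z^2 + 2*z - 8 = -6*y^2 + y*(17 - z) + z^2 + z - 12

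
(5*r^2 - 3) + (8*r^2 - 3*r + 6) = 13*r^2 - 3*r + 3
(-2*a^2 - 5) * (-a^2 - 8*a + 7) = 2*a^4 + 16*a^3 - 9*a^2 + 40*a - 35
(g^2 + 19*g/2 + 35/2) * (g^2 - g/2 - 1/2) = g^4 + 9*g^3 + 49*g^2/4 - 27*g/2 - 35/4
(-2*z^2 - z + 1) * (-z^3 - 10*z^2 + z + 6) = 2*z^5 + 21*z^4 + 7*z^3 - 23*z^2 - 5*z + 6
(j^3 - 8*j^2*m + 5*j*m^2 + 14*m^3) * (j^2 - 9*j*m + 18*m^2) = j^5 - 17*j^4*m + 95*j^3*m^2 - 175*j^2*m^3 - 36*j*m^4 + 252*m^5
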